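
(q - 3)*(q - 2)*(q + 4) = q^3 - q^2 - 14*q + 24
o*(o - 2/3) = o^2 - 2*o/3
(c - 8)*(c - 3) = c^2 - 11*c + 24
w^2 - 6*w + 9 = (w - 3)^2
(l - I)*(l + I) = l^2 + 1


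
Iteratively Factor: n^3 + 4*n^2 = (n)*(n^2 + 4*n) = n^2*(n + 4)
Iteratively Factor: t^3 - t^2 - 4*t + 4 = (t - 2)*(t^2 + t - 2) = (t - 2)*(t - 1)*(t + 2)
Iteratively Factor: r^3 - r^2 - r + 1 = (r - 1)*(r^2 - 1) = (r - 1)^2*(r + 1)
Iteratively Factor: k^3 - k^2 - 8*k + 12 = (k - 2)*(k^2 + k - 6) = (k - 2)*(k + 3)*(k - 2)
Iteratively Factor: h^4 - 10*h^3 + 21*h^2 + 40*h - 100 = (h + 2)*(h^3 - 12*h^2 + 45*h - 50) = (h - 5)*(h + 2)*(h^2 - 7*h + 10) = (h - 5)^2*(h + 2)*(h - 2)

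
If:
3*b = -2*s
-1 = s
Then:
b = 2/3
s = -1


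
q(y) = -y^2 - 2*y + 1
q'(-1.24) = 0.48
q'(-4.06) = 6.12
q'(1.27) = -4.54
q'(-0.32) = -1.36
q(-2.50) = -0.25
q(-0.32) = 1.54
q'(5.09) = -12.18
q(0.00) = 1.00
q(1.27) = -3.15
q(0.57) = -0.46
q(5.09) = -35.09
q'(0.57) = -3.14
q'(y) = -2*y - 2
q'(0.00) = -2.00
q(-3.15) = -2.62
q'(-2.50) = 3.00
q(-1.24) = 1.94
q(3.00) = -14.00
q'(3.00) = -8.00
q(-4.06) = -7.36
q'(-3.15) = 4.30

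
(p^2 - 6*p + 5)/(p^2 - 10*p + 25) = (p - 1)/(p - 5)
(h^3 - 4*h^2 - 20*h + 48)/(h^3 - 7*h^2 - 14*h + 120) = (h - 2)/(h - 5)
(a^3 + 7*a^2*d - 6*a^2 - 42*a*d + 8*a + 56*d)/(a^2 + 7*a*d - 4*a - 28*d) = a - 2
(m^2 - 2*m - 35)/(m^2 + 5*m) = (m - 7)/m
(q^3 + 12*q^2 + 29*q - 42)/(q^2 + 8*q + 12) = (q^2 + 6*q - 7)/(q + 2)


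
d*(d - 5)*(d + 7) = d^3 + 2*d^2 - 35*d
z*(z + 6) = z^2 + 6*z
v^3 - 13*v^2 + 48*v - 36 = (v - 6)^2*(v - 1)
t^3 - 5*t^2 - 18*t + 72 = (t - 6)*(t - 3)*(t + 4)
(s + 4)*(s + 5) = s^2 + 9*s + 20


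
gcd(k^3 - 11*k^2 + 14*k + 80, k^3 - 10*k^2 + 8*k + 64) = k^2 - 6*k - 16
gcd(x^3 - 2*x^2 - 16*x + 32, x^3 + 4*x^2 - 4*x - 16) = x^2 + 2*x - 8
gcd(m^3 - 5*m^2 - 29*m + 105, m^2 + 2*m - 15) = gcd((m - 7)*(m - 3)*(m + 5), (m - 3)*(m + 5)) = m^2 + 2*m - 15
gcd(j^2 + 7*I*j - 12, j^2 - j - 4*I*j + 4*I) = 1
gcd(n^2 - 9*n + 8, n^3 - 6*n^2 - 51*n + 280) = n - 8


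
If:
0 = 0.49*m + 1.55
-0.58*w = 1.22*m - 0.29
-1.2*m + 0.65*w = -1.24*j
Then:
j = -6.81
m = -3.16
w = 7.15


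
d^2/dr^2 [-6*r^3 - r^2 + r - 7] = -36*r - 2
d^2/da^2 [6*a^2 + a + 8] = 12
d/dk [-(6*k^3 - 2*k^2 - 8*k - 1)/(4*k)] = -3*k + 1/2 - 1/(4*k^2)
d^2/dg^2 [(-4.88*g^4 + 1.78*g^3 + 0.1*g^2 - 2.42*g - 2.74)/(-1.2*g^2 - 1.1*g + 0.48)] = (14.0544*g^6 + 38.6496*g^5 + 18.56352*g^4 - 40.3508*g^3 + 42.459264*g^2 + 27.603648*g + 12.29672)/(1.728*g^6 + 4.752*g^5 + 2.2824*g^4 - 2.4706*g^3 - 0.91296*g^2 + 0.76032*g - 0.110592)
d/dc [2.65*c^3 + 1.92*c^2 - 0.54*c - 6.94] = 7.95*c^2 + 3.84*c - 0.54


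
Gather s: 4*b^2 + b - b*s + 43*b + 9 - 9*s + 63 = 4*b^2 + 44*b + s*(-b - 9) + 72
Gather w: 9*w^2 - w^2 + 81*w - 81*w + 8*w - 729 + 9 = 8*w^2 + 8*w - 720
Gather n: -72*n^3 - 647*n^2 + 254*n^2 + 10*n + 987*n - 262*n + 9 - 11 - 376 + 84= -72*n^3 - 393*n^2 + 735*n - 294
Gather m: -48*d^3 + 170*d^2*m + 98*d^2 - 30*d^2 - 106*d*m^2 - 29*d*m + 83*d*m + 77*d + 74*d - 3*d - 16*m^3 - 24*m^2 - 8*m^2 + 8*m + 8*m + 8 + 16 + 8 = -48*d^3 + 68*d^2 + 148*d - 16*m^3 + m^2*(-106*d - 32) + m*(170*d^2 + 54*d + 16) + 32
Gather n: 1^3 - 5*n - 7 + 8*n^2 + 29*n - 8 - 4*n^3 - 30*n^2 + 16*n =-4*n^3 - 22*n^2 + 40*n - 14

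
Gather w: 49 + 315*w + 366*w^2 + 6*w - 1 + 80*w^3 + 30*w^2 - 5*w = 80*w^3 + 396*w^2 + 316*w + 48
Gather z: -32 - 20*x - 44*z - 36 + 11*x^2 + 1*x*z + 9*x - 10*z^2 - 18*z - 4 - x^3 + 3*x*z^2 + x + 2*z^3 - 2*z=-x^3 + 11*x^2 - 10*x + 2*z^3 + z^2*(3*x - 10) + z*(x - 64) - 72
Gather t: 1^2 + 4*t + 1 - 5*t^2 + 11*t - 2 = -5*t^2 + 15*t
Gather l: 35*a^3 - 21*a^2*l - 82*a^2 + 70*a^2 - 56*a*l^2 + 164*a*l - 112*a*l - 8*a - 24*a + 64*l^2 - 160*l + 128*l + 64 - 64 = 35*a^3 - 12*a^2 - 32*a + l^2*(64 - 56*a) + l*(-21*a^2 + 52*a - 32)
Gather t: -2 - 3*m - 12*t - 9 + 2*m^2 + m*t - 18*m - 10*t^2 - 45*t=2*m^2 - 21*m - 10*t^2 + t*(m - 57) - 11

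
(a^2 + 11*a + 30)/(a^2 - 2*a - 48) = (a + 5)/(a - 8)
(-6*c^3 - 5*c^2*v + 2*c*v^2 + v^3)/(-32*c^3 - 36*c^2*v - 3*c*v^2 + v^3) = (-6*c^2 + c*v + v^2)/(-32*c^2 - 4*c*v + v^2)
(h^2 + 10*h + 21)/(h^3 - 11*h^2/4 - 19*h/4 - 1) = 4*(h^2 + 10*h + 21)/(4*h^3 - 11*h^2 - 19*h - 4)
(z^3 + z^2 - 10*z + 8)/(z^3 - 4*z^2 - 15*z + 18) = (z^2 + 2*z - 8)/(z^2 - 3*z - 18)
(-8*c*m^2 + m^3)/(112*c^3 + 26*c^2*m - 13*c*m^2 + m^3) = -m^2/(14*c^2 + 5*c*m - m^2)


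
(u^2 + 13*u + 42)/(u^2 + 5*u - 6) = (u + 7)/(u - 1)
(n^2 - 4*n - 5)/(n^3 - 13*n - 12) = (n - 5)/(n^2 - n - 12)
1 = 1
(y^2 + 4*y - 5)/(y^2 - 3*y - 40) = (y - 1)/(y - 8)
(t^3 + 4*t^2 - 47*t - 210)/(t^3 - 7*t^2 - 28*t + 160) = (t^2 - t - 42)/(t^2 - 12*t + 32)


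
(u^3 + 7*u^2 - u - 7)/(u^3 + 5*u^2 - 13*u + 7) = (u + 1)/(u - 1)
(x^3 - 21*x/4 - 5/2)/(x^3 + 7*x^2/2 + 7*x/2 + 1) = (x - 5/2)/(x + 1)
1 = 1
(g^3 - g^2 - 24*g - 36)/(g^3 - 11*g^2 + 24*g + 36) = (g^2 + 5*g + 6)/(g^2 - 5*g - 6)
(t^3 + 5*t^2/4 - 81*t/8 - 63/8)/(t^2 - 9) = (8*t^2 + 34*t + 21)/(8*(t + 3))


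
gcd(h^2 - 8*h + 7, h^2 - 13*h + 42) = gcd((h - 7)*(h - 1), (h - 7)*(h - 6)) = h - 7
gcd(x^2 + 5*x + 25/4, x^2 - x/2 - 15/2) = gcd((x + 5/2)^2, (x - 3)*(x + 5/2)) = x + 5/2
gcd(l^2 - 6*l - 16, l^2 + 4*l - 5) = 1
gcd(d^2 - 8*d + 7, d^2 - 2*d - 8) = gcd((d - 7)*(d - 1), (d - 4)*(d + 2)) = 1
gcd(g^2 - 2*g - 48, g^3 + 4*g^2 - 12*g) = g + 6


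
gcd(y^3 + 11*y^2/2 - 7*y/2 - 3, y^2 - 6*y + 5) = y - 1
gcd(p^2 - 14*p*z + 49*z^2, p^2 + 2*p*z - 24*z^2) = 1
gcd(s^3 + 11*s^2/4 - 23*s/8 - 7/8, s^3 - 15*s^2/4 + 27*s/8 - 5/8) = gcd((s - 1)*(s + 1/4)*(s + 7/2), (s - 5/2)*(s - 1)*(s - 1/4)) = s - 1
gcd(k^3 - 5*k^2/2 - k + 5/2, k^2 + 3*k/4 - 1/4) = k + 1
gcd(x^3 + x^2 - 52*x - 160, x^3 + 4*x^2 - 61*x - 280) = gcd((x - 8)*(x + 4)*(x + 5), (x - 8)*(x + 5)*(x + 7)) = x^2 - 3*x - 40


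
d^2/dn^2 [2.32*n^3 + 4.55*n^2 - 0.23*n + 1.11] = 13.92*n + 9.1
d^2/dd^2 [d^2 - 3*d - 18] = 2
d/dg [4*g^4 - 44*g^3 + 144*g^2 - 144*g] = 16*g^3 - 132*g^2 + 288*g - 144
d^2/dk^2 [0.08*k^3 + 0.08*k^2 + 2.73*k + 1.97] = 0.48*k + 0.16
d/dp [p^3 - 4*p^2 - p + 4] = 3*p^2 - 8*p - 1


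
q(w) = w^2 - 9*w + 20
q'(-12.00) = -33.00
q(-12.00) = 272.00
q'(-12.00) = -33.00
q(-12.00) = 272.00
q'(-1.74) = -12.48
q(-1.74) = 38.69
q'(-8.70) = -26.40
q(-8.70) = 173.99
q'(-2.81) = -14.62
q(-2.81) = 53.19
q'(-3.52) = -16.04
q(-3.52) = 64.07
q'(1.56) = -5.88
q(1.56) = 8.39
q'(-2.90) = -14.80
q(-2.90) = 54.51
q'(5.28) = 1.56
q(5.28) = 0.36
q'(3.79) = -1.42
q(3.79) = 0.25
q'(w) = 2*w - 9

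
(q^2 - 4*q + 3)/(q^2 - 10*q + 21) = (q - 1)/(q - 7)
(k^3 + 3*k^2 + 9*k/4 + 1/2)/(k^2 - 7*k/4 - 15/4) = (4*k^3 + 12*k^2 + 9*k + 2)/(4*k^2 - 7*k - 15)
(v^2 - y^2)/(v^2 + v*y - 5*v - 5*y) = (v - y)/(v - 5)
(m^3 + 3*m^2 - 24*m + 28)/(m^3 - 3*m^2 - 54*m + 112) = (m - 2)/(m - 8)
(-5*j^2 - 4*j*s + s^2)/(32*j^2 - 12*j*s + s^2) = (-5*j^2 - 4*j*s + s^2)/(32*j^2 - 12*j*s + s^2)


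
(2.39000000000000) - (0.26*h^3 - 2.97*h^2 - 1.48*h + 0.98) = -0.26*h^3 + 2.97*h^2 + 1.48*h + 1.41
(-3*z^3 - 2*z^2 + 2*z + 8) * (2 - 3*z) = 9*z^4 - 10*z^2 - 20*z + 16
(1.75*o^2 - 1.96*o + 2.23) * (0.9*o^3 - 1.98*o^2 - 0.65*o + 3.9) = 1.575*o^5 - 5.229*o^4 + 4.7503*o^3 + 3.6836*o^2 - 9.0935*o + 8.697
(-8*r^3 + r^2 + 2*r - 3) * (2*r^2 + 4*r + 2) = -16*r^5 - 30*r^4 - 8*r^3 + 4*r^2 - 8*r - 6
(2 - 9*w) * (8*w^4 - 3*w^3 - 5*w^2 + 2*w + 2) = -72*w^5 + 43*w^4 + 39*w^3 - 28*w^2 - 14*w + 4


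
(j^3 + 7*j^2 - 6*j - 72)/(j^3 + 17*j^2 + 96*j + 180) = (j^2 + j - 12)/(j^2 + 11*j + 30)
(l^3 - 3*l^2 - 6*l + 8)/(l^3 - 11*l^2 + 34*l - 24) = (l + 2)/(l - 6)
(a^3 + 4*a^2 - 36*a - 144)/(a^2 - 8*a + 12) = (a^2 + 10*a + 24)/(a - 2)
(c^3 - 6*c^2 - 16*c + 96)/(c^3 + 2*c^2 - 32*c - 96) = (c - 4)/(c + 4)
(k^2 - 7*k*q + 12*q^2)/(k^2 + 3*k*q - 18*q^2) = (k - 4*q)/(k + 6*q)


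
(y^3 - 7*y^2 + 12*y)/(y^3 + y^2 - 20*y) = (y - 3)/(y + 5)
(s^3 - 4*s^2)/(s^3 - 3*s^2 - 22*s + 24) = s^2*(s - 4)/(s^3 - 3*s^2 - 22*s + 24)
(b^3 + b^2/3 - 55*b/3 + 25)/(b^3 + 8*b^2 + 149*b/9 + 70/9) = 3*(3*b^2 - 14*b + 15)/(9*b^2 + 27*b + 14)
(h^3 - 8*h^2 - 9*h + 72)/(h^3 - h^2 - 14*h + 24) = (h^2 - 5*h - 24)/(h^2 + 2*h - 8)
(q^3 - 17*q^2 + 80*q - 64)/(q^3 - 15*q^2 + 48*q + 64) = (q - 1)/(q + 1)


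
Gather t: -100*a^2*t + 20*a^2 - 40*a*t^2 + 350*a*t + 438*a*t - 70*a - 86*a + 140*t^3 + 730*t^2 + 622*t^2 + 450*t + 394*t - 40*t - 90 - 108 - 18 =20*a^2 - 156*a + 140*t^3 + t^2*(1352 - 40*a) + t*(-100*a^2 + 788*a + 804) - 216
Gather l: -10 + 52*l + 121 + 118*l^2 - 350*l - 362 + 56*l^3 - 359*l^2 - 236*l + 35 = 56*l^3 - 241*l^2 - 534*l - 216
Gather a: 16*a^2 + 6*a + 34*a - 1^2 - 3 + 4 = 16*a^2 + 40*a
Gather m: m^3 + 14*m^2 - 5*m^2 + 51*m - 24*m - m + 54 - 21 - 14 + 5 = m^3 + 9*m^2 + 26*m + 24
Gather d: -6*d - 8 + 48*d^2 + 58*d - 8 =48*d^2 + 52*d - 16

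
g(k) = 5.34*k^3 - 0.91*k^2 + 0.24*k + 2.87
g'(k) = 16.02*k^2 - 1.82*k + 0.24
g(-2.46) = -82.72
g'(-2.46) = 101.66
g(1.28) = 12.89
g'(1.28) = 24.16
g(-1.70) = -26.40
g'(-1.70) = 49.63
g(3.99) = 328.54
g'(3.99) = 248.02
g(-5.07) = -717.67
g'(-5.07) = 421.26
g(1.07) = 8.63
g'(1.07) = 16.63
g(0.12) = 2.89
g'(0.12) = 0.25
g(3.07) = 149.54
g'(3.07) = 145.64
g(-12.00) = -9358.57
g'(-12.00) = 2328.96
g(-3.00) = -150.22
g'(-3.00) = 149.88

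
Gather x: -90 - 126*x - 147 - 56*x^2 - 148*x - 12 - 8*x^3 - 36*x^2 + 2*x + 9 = -8*x^3 - 92*x^2 - 272*x - 240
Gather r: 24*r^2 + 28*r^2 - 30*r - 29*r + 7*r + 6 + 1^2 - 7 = 52*r^2 - 52*r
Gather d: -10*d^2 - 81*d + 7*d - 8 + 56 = -10*d^2 - 74*d + 48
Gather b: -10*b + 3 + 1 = 4 - 10*b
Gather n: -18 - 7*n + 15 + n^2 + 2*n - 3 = n^2 - 5*n - 6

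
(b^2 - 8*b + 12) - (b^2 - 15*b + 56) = 7*b - 44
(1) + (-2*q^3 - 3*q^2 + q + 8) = -2*q^3 - 3*q^2 + q + 9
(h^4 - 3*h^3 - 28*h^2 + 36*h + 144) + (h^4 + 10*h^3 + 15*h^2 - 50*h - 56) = 2*h^4 + 7*h^3 - 13*h^2 - 14*h + 88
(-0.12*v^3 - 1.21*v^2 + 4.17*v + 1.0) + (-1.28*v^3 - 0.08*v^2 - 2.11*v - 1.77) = -1.4*v^3 - 1.29*v^2 + 2.06*v - 0.77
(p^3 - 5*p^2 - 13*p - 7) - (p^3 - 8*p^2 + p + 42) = 3*p^2 - 14*p - 49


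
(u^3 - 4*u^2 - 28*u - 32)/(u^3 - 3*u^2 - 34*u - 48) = (u + 2)/(u + 3)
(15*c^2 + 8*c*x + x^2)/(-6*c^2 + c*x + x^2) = (5*c + x)/(-2*c + x)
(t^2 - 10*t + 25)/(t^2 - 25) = (t - 5)/(t + 5)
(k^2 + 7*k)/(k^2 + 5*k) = (k + 7)/(k + 5)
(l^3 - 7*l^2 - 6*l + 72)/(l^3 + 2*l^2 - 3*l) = (l^2 - 10*l + 24)/(l*(l - 1))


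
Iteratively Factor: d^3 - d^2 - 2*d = (d - 2)*(d^2 + d) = (d - 2)*(d + 1)*(d)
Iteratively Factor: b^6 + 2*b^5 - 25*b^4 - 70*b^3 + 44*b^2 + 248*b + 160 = (b - 2)*(b^5 + 4*b^4 - 17*b^3 - 104*b^2 - 164*b - 80) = (b - 2)*(b + 2)*(b^4 + 2*b^3 - 21*b^2 - 62*b - 40) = (b - 2)*(b + 1)*(b + 2)*(b^3 + b^2 - 22*b - 40) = (b - 5)*(b - 2)*(b + 1)*(b + 2)*(b^2 + 6*b + 8) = (b - 5)*(b - 2)*(b + 1)*(b + 2)^2*(b + 4)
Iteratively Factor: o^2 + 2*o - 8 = (o - 2)*(o + 4)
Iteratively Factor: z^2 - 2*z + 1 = (z - 1)*(z - 1)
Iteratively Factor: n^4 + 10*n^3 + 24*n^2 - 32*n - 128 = (n + 4)*(n^3 + 6*n^2 - 32) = (n + 4)^2*(n^2 + 2*n - 8) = (n - 2)*(n + 4)^2*(n + 4)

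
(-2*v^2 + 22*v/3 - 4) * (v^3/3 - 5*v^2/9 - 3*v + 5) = -2*v^5/3 + 32*v^4/9 + 16*v^3/27 - 268*v^2/9 + 146*v/3 - 20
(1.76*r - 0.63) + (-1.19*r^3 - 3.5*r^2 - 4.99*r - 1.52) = -1.19*r^3 - 3.5*r^2 - 3.23*r - 2.15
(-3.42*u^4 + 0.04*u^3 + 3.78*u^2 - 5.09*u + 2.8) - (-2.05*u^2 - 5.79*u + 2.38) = -3.42*u^4 + 0.04*u^3 + 5.83*u^2 + 0.7*u + 0.42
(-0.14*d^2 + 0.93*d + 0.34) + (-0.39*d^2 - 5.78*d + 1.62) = -0.53*d^2 - 4.85*d + 1.96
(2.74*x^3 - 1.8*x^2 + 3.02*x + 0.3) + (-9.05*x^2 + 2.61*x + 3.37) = 2.74*x^3 - 10.85*x^2 + 5.63*x + 3.67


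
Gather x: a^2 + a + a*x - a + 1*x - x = a^2 + a*x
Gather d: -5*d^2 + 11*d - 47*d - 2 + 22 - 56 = -5*d^2 - 36*d - 36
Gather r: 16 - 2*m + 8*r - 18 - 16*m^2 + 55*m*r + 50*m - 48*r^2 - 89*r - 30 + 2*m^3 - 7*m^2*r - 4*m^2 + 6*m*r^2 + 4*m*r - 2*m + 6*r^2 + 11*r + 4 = 2*m^3 - 20*m^2 + 46*m + r^2*(6*m - 42) + r*(-7*m^2 + 59*m - 70) - 28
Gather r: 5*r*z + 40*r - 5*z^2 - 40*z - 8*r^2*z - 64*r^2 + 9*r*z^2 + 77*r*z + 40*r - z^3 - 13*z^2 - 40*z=r^2*(-8*z - 64) + r*(9*z^2 + 82*z + 80) - z^3 - 18*z^2 - 80*z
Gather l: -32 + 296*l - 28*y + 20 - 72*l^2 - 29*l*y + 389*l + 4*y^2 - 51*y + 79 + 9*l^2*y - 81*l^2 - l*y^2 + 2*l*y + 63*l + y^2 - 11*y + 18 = l^2*(9*y - 153) + l*(-y^2 - 27*y + 748) + 5*y^2 - 90*y + 85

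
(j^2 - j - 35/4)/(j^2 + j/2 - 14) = (j + 5/2)/(j + 4)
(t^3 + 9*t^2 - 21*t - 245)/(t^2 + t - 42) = (t^2 + 2*t - 35)/(t - 6)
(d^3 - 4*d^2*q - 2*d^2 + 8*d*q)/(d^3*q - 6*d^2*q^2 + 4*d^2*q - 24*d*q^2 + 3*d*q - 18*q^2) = d*(d^2 - 4*d*q - 2*d + 8*q)/(q*(d^3 - 6*d^2*q + 4*d^2 - 24*d*q + 3*d - 18*q))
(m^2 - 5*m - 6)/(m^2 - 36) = (m + 1)/(m + 6)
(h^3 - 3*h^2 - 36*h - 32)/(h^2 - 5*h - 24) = (h^2 + 5*h + 4)/(h + 3)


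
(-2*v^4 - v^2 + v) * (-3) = 6*v^4 + 3*v^2 - 3*v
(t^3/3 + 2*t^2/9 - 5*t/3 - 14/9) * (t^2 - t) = t^5/3 - t^4/9 - 17*t^3/9 + t^2/9 + 14*t/9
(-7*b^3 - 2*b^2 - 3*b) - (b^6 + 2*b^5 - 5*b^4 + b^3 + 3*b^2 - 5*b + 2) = -b^6 - 2*b^5 + 5*b^4 - 8*b^3 - 5*b^2 + 2*b - 2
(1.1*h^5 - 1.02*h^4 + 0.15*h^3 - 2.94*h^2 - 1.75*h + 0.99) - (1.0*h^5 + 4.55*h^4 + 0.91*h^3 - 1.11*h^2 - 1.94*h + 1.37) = 0.1*h^5 - 5.57*h^4 - 0.76*h^3 - 1.83*h^2 + 0.19*h - 0.38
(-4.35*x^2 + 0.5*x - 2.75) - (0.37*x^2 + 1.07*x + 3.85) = -4.72*x^2 - 0.57*x - 6.6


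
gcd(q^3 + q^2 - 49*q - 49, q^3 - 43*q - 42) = q^2 - 6*q - 7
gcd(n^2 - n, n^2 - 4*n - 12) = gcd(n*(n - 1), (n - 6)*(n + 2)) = 1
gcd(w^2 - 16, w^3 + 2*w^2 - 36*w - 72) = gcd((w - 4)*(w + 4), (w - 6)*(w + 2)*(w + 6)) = 1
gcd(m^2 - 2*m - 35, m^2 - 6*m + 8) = 1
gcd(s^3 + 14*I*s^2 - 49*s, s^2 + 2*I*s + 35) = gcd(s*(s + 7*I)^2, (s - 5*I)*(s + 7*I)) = s + 7*I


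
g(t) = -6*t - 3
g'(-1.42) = -6.00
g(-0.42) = -0.48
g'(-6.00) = -6.00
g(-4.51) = 24.06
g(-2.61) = 12.66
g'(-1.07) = -6.00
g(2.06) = -15.36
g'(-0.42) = -6.00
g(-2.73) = 13.38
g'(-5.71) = -6.00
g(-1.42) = 5.52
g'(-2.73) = -6.00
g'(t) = -6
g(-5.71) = 31.26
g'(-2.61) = -6.00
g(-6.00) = 33.00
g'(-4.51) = -6.00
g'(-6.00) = -6.00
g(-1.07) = 3.42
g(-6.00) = 33.00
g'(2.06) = -6.00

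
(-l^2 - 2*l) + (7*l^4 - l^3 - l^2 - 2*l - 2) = 7*l^4 - l^3 - 2*l^2 - 4*l - 2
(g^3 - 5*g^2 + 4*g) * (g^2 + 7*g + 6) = g^5 + 2*g^4 - 25*g^3 - 2*g^2 + 24*g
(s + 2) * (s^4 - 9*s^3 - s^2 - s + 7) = s^5 - 7*s^4 - 19*s^3 - 3*s^2 + 5*s + 14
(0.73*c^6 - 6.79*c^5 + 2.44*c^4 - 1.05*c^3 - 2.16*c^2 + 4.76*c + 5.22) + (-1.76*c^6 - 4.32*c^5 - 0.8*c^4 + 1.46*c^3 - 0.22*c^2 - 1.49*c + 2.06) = -1.03*c^6 - 11.11*c^5 + 1.64*c^4 + 0.41*c^3 - 2.38*c^2 + 3.27*c + 7.28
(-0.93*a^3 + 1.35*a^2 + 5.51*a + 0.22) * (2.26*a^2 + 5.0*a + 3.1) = -2.1018*a^5 - 1.599*a^4 + 16.3196*a^3 + 32.2322*a^2 + 18.181*a + 0.682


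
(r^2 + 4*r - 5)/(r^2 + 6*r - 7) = (r + 5)/(r + 7)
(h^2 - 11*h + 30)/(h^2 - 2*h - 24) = (h - 5)/(h + 4)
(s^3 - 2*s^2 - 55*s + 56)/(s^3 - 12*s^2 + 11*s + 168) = (s^2 + 6*s - 7)/(s^2 - 4*s - 21)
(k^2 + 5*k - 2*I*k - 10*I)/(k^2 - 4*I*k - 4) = (k + 5)/(k - 2*I)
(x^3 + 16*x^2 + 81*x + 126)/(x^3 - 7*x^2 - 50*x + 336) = (x^2 + 9*x + 18)/(x^2 - 14*x + 48)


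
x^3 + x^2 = x^2*(x + 1)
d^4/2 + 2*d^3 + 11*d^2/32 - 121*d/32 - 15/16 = (d/2 + 1)*(d - 5/4)*(d + 1/4)*(d + 3)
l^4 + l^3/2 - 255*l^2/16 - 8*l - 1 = (l - 4)*(l + 1/4)^2*(l + 4)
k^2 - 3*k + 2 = (k - 2)*(k - 1)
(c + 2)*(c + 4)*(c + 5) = c^3 + 11*c^2 + 38*c + 40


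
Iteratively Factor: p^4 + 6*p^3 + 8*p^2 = (p)*(p^3 + 6*p^2 + 8*p) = p*(p + 4)*(p^2 + 2*p) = p^2*(p + 4)*(p + 2)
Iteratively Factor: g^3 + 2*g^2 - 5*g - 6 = (g - 2)*(g^2 + 4*g + 3) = (g - 2)*(g + 3)*(g + 1)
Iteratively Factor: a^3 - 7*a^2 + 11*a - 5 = (a - 5)*(a^2 - 2*a + 1) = (a - 5)*(a - 1)*(a - 1)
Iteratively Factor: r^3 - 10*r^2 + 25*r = (r - 5)*(r^2 - 5*r) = (r - 5)^2*(r)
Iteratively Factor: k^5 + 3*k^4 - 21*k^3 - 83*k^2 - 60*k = (k + 4)*(k^4 - k^3 - 17*k^2 - 15*k) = (k - 5)*(k + 4)*(k^3 + 4*k^2 + 3*k) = (k - 5)*(k + 1)*(k + 4)*(k^2 + 3*k) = k*(k - 5)*(k + 1)*(k + 4)*(k + 3)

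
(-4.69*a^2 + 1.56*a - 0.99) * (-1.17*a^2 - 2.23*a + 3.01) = 5.4873*a^4 + 8.6335*a^3 - 16.4374*a^2 + 6.9033*a - 2.9799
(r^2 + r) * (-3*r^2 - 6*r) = -3*r^4 - 9*r^3 - 6*r^2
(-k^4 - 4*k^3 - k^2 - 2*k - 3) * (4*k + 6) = -4*k^5 - 22*k^4 - 28*k^3 - 14*k^2 - 24*k - 18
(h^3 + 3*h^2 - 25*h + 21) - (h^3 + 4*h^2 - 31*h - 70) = -h^2 + 6*h + 91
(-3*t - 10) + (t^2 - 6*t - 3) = t^2 - 9*t - 13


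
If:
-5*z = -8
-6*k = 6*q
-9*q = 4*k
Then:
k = 0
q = 0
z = 8/5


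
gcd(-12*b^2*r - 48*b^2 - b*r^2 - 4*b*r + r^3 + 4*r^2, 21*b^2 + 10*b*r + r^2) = 3*b + r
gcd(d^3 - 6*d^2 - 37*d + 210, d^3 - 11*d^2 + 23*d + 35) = d^2 - 12*d + 35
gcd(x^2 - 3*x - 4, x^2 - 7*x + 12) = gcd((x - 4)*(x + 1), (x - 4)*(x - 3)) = x - 4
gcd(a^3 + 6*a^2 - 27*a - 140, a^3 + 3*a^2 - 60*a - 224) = a^2 + 11*a + 28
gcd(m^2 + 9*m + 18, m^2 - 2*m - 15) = m + 3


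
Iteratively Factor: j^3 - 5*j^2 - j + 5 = (j - 5)*(j^2 - 1) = (j - 5)*(j - 1)*(j + 1)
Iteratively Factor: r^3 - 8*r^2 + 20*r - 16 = (r - 2)*(r^2 - 6*r + 8) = (r - 4)*(r - 2)*(r - 2)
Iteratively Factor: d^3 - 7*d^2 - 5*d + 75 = (d - 5)*(d^2 - 2*d - 15) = (d - 5)*(d + 3)*(d - 5)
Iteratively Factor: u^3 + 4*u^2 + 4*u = (u + 2)*(u^2 + 2*u) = (u + 2)^2*(u)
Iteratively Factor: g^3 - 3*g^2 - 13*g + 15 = (g + 3)*(g^2 - 6*g + 5) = (g - 5)*(g + 3)*(g - 1)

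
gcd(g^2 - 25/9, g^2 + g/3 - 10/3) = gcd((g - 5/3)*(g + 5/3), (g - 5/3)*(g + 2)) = g - 5/3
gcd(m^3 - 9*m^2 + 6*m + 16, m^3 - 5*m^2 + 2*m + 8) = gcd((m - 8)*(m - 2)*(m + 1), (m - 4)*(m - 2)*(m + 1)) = m^2 - m - 2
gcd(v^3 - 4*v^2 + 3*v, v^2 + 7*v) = v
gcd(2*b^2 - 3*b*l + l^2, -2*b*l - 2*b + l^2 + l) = 2*b - l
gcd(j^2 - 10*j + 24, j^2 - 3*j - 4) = j - 4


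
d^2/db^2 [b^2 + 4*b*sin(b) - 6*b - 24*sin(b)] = -4*b*sin(b) + 24*sin(b) + 8*cos(b) + 2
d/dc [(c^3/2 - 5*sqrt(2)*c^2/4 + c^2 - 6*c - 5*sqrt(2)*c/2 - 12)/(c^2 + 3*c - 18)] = (2*c^4 + 12*c^3 - 72*c^2 - 5*sqrt(2)*c^2 - 48*c + 180*sqrt(2)*c + 180*sqrt(2) + 576)/(4*(c^4 + 6*c^3 - 27*c^2 - 108*c + 324))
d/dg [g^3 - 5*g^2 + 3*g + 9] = 3*g^2 - 10*g + 3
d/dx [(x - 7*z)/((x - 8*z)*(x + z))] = ((-x + 7*z)*(x - 8*z) + (-x + 7*z)*(x + z) + (x - 8*z)*(x + z))/((x - 8*z)^2*(x + z)^2)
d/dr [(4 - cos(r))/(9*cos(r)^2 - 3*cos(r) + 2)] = (-9*cos(r)^2 + 72*cos(r) - 10)*sin(r)/(9*sin(r)^2 + 3*cos(r) - 11)^2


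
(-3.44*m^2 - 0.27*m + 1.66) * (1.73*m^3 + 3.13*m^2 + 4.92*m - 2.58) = -5.9512*m^5 - 11.2343*m^4 - 14.8981*m^3 + 12.7426*m^2 + 8.8638*m - 4.2828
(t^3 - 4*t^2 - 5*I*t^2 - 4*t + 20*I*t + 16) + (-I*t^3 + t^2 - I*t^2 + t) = t^3 - I*t^3 - 3*t^2 - 6*I*t^2 - 3*t + 20*I*t + 16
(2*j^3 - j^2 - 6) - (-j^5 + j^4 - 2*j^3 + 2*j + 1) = j^5 - j^4 + 4*j^3 - j^2 - 2*j - 7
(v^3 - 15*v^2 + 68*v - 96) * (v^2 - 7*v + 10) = v^5 - 22*v^4 + 183*v^3 - 722*v^2 + 1352*v - 960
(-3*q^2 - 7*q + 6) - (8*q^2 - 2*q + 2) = -11*q^2 - 5*q + 4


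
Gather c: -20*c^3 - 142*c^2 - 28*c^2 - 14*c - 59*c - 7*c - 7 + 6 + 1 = -20*c^3 - 170*c^2 - 80*c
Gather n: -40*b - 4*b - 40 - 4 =-44*b - 44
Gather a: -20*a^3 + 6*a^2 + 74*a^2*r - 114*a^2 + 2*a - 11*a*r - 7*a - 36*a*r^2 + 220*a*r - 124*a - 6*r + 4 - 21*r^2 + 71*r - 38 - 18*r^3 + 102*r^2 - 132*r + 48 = -20*a^3 + a^2*(74*r - 108) + a*(-36*r^2 + 209*r - 129) - 18*r^3 + 81*r^2 - 67*r + 14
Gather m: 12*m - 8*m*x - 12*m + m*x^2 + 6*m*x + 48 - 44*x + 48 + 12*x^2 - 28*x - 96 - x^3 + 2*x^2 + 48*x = m*(x^2 - 2*x) - x^3 + 14*x^2 - 24*x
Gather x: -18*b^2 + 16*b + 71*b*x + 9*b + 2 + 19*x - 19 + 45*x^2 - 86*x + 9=-18*b^2 + 25*b + 45*x^2 + x*(71*b - 67) - 8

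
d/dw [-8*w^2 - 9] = -16*w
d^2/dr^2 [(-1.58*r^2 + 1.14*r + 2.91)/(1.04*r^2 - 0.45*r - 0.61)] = (0.987168000000002*r^3 + 12.870624*r^2 - 3.831984*r + 3.069062)/(1.124864*r^6 - 1.46016*r^5 - 1.347528*r^4 + 1.621755*r^3 + 0.790377*r^2 - 0.502335*r - 0.226981)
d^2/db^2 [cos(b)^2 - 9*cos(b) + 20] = 9*cos(b) - 2*cos(2*b)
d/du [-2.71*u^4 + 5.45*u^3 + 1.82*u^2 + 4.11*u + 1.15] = -10.84*u^3 + 16.35*u^2 + 3.64*u + 4.11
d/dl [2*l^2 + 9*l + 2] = 4*l + 9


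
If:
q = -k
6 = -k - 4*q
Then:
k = 2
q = -2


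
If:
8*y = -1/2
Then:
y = -1/16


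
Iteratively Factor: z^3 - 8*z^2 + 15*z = (z - 5)*(z^2 - 3*z) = (z - 5)*(z - 3)*(z)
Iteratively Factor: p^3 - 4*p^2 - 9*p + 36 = (p - 4)*(p^2 - 9) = (p - 4)*(p + 3)*(p - 3)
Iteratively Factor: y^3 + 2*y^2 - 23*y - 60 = (y + 4)*(y^2 - 2*y - 15) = (y + 3)*(y + 4)*(y - 5)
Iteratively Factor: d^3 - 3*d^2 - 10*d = (d - 5)*(d^2 + 2*d) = (d - 5)*(d + 2)*(d)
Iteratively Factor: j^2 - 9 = (j + 3)*(j - 3)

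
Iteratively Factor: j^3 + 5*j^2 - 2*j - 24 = (j + 4)*(j^2 + j - 6) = (j + 3)*(j + 4)*(j - 2)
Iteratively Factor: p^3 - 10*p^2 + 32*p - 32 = (p - 4)*(p^2 - 6*p + 8) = (p - 4)^2*(p - 2)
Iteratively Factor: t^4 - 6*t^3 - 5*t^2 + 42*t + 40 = (t - 4)*(t^3 - 2*t^2 - 13*t - 10) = (t - 4)*(t + 2)*(t^2 - 4*t - 5) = (t - 5)*(t - 4)*(t + 2)*(t + 1)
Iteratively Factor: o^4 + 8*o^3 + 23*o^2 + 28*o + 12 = (o + 2)*(o^3 + 6*o^2 + 11*o + 6) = (o + 2)*(o + 3)*(o^2 + 3*o + 2) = (o + 1)*(o + 2)*(o + 3)*(o + 2)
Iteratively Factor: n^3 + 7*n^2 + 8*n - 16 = (n + 4)*(n^2 + 3*n - 4) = (n - 1)*(n + 4)*(n + 4)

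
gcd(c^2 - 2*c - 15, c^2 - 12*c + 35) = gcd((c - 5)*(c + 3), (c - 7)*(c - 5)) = c - 5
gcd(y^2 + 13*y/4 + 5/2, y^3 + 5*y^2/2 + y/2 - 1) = y + 2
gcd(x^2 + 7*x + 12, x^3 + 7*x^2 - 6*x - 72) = x + 4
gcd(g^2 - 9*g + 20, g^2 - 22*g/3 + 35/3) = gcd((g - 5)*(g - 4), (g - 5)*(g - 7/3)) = g - 5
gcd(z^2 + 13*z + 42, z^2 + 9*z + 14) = z + 7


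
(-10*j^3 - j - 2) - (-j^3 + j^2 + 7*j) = -9*j^3 - j^2 - 8*j - 2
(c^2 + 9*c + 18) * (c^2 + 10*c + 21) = c^4 + 19*c^3 + 129*c^2 + 369*c + 378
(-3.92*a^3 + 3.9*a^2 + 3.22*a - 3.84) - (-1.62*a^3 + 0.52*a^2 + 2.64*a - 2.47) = -2.3*a^3 + 3.38*a^2 + 0.58*a - 1.37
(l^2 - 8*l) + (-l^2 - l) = -9*l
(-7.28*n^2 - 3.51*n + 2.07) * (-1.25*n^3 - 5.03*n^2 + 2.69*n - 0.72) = 9.1*n^5 + 41.0059*n^4 - 4.5154*n^3 - 14.6124*n^2 + 8.0955*n - 1.4904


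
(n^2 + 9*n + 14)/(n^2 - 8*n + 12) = (n^2 + 9*n + 14)/(n^2 - 8*n + 12)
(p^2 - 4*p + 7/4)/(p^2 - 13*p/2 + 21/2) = (p - 1/2)/(p - 3)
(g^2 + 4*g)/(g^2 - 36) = g*(g + 4)/(g^2 - 36)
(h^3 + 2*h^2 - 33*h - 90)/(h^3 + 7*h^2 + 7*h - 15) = (h - 6)/(h - 1)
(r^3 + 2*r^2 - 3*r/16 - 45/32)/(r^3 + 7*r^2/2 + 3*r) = (r^2 + r/2 - 15/16)/(r*(r + 2))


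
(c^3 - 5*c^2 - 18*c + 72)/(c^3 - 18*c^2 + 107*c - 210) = (c^2 + c - 12)/(c^2 - 12*c + 35)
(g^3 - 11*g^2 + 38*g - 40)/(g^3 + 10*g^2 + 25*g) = (g^3 - 11*g^2 + 38*g - 40)/(g*(g^2 + 10*g + 25))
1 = 1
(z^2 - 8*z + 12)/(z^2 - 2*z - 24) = (z - 2)/(z + 4)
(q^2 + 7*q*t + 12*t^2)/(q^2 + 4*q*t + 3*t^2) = (q + 4*t)/(q + t)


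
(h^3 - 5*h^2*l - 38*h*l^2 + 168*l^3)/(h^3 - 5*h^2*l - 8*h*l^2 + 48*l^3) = (h^2 - h*l - 42*l^2)/(h^2 - h*l - 12*l^2)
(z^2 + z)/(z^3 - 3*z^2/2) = 2*(z + 1)/(z*(2*z - 3))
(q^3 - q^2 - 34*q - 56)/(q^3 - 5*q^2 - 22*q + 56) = (q + 2)/(q - 2)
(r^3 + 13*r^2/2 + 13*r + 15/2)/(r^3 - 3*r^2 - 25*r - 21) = (r + 5/2)/(r - 7)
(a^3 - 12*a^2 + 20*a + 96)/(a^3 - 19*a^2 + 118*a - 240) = (a + 2)/(a - 5)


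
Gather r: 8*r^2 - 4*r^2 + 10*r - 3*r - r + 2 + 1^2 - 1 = 4*r^2 + 6*r + 2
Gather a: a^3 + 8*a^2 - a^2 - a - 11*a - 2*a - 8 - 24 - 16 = a^3 + 7*a^2 - 14*a - 48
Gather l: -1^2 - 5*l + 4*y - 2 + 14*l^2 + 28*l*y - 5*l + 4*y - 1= 14*l^2 + l*(28*y - 10) + 8*y - 4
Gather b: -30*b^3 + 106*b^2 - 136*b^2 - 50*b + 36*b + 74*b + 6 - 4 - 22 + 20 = -30*b^3 - 30*b^2 + 60*b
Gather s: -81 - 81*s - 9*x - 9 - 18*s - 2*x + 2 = -99*s - 11*x - 88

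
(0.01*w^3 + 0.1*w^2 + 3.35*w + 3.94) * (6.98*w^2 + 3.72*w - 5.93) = 0.0698*w^5 + 0.7352*w^4 + 23.6957*w^3 + 39.3702*w^2 - 5.2087*w - 23.3642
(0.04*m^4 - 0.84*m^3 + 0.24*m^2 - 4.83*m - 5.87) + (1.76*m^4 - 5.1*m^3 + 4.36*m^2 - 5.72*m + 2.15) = 1.8*m^4 - 5.94*m^3 + 4.6*m^2 - 10.55*m - 3.72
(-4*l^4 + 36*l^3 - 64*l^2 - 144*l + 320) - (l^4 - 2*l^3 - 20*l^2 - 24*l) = -5*l^4 + 38*l^3 - 44*l^2 - 120*l + 320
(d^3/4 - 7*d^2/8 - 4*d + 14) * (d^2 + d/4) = d^5/4 - 13*d^4/16 - 135*d^3/32 + 13*d^2 + 7*d/2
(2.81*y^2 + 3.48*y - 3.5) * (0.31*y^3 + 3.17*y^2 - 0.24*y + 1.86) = 0.8711*y^5 + 9.9865*y^4 + 9.2722*y^3 - 6.7036*y^2 + 7.3128*y - 6.51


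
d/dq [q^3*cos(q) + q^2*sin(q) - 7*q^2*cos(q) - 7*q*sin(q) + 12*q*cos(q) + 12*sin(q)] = -q^3*sin(q) + 7*q^2*sin(q) + 4*q^2*cos(q) - 10*q*sin(q) - 21*q*cos(q) - 7*sin(q) + 24*cos(q)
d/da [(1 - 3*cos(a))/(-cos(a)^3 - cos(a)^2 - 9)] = (5*cos(a)/2 + 3*cos(3*a)/2 - 27)*sin(a)/(cos(a)^3 + cos(a)^2 + 9)^2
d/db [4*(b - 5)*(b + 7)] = 8*b + 8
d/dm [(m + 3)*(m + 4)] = 2*m + 7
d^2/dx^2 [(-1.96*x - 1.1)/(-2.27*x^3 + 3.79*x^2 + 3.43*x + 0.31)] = (60.598104*x^5 - 33.156528*x^4 - 64.589296*x^3 + 59.965824*x^2 + 76.625616*x + 19.129864)/(11.697083*x^9 - 58.588473*x^8 + 44.79618*x^7 + 117.823778*x^6 - 51.685482*x^5 - 132.64338*x^4 - 63.878608*x^3 - 12.034014*x^2 - 0.988869*x - 0.029791)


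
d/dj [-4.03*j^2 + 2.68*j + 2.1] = 2.68 - 8.06*j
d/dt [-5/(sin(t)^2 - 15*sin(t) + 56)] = 5*(2*sin(t) - 15)*cos(t)/(sin(t)^2 - 15*sin(t) + 56)^2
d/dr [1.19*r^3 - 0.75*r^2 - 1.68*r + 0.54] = 3.57*r^2 - 1.5*r - 1.68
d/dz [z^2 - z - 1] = 2*z - 1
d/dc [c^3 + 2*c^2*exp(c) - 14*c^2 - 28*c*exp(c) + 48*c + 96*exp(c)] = 2*c^2*exp(c) + 3*c^2 - 24*c*exp(c) - 28*c + 68*exp(c) + 48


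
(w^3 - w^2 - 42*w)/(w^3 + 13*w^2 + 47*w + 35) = w*(w^2 - w - 42)/(w^3 + 13*w^2 + 47*w + 35)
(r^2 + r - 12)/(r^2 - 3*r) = (r + 4)/r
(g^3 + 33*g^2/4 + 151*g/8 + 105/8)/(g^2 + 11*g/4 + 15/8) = (4*g^2 + 27*g + 35)/(4*g + 5)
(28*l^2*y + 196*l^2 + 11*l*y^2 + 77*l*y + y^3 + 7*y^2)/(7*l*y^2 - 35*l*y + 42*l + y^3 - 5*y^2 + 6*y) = (4*l*y + 28*l + y^2 + 7*y)/(y^2 - 5*y + 6)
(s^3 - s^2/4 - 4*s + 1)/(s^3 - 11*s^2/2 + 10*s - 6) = (4*s^2 + 7*s - 2)/(2*(2*s^2 - 7*s + 6))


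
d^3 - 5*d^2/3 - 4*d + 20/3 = (d - 2)*(d - 5/3)*(d + 2)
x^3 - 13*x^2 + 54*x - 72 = (x - 6)*(x - 4)*(x - 3)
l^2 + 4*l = l*(l + 4)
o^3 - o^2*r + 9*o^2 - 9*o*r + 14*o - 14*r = (o + 2)*(o + 7)*(o - r)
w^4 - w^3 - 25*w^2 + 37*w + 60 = (w - 4)*(w - 3)*(w + 1)*(w + 5)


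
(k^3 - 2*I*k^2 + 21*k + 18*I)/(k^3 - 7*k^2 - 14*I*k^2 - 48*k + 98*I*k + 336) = (k^2 + 4*I*k - 3)/(k^2 - k*(7 + 8*I) + 56*I)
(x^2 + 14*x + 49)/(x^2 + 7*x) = (x + 7)/x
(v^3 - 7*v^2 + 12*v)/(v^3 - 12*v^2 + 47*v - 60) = v/(v - 5)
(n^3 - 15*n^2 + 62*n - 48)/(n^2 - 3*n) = (n^3 - 15*n^2 + 62*n - 48)/(n*(n - 3))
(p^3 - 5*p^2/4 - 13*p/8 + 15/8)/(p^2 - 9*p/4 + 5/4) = (8*p^2 - 2*p - 15)/(2*(4*p - 5))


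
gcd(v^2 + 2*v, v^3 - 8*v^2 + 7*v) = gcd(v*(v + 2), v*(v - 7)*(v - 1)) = v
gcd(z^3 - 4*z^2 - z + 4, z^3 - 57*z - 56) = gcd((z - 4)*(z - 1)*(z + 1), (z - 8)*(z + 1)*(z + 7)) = z + 1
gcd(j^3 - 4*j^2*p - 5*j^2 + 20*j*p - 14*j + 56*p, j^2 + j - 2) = j + 2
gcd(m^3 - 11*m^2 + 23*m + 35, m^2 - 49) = m - 7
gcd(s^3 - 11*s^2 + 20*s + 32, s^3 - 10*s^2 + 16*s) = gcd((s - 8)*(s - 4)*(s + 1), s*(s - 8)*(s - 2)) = s - 8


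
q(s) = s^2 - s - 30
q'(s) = 2*s - 1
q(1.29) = -29.63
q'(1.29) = 1.58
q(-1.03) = -27.91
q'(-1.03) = -3.06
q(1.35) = -29.53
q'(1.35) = 1.70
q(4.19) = -16.63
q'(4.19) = 7.38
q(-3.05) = -17.65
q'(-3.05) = -7.10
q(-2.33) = -22.24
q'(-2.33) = -5.66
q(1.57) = -29.11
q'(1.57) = 2.14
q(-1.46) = -26.41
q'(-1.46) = -3.92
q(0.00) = -30.00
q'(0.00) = -1.00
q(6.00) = 0.00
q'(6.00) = 11.00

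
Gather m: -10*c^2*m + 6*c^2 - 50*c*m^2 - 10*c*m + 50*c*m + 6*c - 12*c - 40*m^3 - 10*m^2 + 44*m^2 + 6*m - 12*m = 6*c^2 - 6*c - 40*m^3 + m^2*(34 - 50*c) + m*(-10*c^2 + 40*c - 6)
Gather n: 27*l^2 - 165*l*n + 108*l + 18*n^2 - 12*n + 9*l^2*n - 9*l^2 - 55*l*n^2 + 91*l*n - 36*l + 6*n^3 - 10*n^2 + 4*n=18*l^2 + 72*l + 6*n^3 + n^2*(8 - 55*l) + n*(9*l^2 - 74*l - 8)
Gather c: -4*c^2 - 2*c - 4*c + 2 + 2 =-4*c^2 - 6*c + 4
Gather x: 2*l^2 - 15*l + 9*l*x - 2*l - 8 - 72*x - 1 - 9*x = 2*l^2 - 17*l + x*(9*l - 81) - 9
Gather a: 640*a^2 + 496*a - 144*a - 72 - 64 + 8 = 640*a^2 + 352*a - 128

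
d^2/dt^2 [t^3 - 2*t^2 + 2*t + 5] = 6*t - 4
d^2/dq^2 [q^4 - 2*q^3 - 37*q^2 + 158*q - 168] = 12*q^2 - 12*q - 74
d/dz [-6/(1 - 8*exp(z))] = -48*exp(z)/(8*exp(z) - 1)^2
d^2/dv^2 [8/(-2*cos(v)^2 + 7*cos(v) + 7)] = 8*(-16*sin(v)^4 + 113*sin(v)^2 - 7*cos(v)/2 + 21*cos(3*v)/2 + 29)/(2*sin(v)^2 + 7*cos(v) + 5)^3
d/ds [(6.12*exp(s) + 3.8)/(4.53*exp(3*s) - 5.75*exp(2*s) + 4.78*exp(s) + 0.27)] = (-55.4472*exp(3*s) - 16.452*exp(2*s) + 43.7*exp(s) - 16.5116)*exp(s)/(20.5209*exp(6*s) - 52.095*exp(5*s) + 76.3693*exp(4*s) - 52.5238*exp(3*s) + 19.7434*exp(2*s) + 2.5812*exp(s) + 0.0729)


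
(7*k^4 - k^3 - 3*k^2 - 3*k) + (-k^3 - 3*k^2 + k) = 7*k^4 - 2*k^3 - 6*k^2 - 2*k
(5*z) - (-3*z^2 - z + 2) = 3*z^2 + 6*z - 2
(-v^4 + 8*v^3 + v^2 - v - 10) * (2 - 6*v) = 6*v^5 - 50*v^4 + 10*v^3 + 8*v^2 + 58*v - 20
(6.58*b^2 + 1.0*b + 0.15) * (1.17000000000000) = 7.6986*b^2 + 1.17*b + 0.1755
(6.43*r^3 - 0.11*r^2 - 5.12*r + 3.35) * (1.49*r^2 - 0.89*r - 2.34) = 9.5807*r^5 - 5.8866*r^4 - 22.5771*r^3 + 9.8057*r^2 + 8.9993*r - 7.839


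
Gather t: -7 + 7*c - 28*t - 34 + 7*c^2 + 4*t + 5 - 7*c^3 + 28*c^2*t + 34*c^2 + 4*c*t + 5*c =-7*c^3 + 41*c^2 + 12*c + t*(28*c^2 + 4*c - 24) - 36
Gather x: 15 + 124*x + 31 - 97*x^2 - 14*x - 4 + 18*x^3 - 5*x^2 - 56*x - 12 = 18*x^3 - 102*x^2 + 54*x + 30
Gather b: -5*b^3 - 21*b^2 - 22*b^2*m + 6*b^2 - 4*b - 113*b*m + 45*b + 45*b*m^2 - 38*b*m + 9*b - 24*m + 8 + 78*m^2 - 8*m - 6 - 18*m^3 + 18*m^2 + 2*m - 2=-5*b^3 + b^2*(-22*m - 15) + b*(45*m^2 - 151*m + 50) - 18*m^3 + 96*m^2 - 30*m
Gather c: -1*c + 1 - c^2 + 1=-c^2 - c + 2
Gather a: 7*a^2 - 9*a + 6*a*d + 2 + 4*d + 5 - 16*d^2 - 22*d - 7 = 7*a^2 + a*(6*d - 9) - 16*d^2 - 18*d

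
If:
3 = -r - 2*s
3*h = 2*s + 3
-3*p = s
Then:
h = 2*s/3 + 1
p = -s/3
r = -2*s - 3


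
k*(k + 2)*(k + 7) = k^3 + 9*k^2 + 14*k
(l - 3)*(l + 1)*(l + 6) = l^3 + 4*l^2 - 15*l - 18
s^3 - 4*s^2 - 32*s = s*(s - 8)*(s + 4)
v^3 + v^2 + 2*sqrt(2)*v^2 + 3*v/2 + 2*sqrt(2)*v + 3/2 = (v + 1)*(v + sqrt(2)/2)*(v + 3*sqrt(2)/2)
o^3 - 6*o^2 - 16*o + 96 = (o - 6)*(o - 4)*(o + 4)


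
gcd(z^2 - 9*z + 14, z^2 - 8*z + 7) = z - 7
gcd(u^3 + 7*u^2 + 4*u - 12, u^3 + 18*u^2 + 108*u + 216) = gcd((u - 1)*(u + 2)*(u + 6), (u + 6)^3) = u + 6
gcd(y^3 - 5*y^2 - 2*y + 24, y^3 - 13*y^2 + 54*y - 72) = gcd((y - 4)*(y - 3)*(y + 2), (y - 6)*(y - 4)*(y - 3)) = y^2 - 7*y + 12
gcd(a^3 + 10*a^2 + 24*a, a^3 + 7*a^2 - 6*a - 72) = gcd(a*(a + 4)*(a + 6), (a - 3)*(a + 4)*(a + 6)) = a^2 + 10*a + 24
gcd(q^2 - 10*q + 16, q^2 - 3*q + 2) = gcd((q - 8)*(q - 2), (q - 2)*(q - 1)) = q - 2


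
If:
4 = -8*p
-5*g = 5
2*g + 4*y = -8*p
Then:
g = -1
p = -1/2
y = 3/2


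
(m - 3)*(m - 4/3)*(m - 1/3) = m^3 - 14*m^2/3 + 49*m/9 - 4/3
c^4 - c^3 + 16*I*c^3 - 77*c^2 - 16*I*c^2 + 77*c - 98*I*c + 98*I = (c - 1)*(c + 2*I)*(c + 7*I)^2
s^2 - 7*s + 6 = (s - 6)*(s - 1)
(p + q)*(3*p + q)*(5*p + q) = 15*p^3 + 23*p^2*q + 9*p*q^2 + q^3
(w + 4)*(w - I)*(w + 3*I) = w^3 + 4*w^2 + 2*I*w^2 + 3*w + 8*I*w + 12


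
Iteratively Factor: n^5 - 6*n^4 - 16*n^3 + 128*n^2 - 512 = (n + 2)*(n^4 - 8*n^3 + 128*n - 256) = (n - 4)*(n + 2)*(n^3 - 4*n^2 - 16*n + 64) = (n - 4)*(n + 2)*(n + 4)*(n^2 - 8*n + 16) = (n - 4)^2*(n + 2)*(n + 4)*(n - 4)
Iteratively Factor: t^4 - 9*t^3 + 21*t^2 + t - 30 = (t + 1)*(t^3 - 10*t^2 + 31*t - 30) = (t - 3)*(t + 1)*(t^2 - 7*t + 10) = (t - 3)*(t - 2)*(t + 1)*(t - 5)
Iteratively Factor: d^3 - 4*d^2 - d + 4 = (d - 4)*(d^2 - 1) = (d - 4)*(d - 1)*(d + 1)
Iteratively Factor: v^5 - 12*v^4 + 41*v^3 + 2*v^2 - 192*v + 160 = (v - 4)*(v^4 - 8*v^3 + 9*v^2 + 38*v - 40) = (v - 5)*(v - 4)*(v^3 - 3*v^2 - 6*v + 8) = (v - 5)*(v - 4)^2*(v^2 + v - 2) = (v - 5)*(v - 4)^2*(v + 2)*(v - 1)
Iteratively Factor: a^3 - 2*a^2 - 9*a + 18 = (a - 2)*(a^2 - 9) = (a - 3)*(a - 2)*(a + 3)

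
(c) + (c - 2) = 2*c - 2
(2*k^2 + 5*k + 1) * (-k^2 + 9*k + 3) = -2*k^4 + 13*k^3 + 50*k^2 + 24*k + 3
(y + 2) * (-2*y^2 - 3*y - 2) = -2*y^3 - 7*y^2 - 8*y - 4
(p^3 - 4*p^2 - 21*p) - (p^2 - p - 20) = p^3 - 5*p^2 - 20*p + 20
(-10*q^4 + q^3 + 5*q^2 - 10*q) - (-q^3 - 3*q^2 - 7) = -10*q^4 + 2*q^3 + 8*q^2 - 10*q + 7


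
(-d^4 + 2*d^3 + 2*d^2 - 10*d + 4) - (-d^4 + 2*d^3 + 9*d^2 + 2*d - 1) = -7*d^2 - 12*d + 5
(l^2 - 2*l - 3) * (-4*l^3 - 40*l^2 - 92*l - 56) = -4*l^5 - 32*l^4 + 248*l^2 + 388*l + 168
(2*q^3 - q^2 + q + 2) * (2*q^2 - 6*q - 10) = 4*q^5 - 14*q^4 - 12*q^3 + 8*q^2 - 22*q - 20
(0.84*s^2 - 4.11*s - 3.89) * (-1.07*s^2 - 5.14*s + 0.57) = -0.8988*s^4 + 0.0801000000000007*s^3 + 25.7665*s^2 + 17.6519*s - 2.2173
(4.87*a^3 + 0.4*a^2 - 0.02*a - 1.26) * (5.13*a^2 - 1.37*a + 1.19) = 24.9831*a^5 - 4.6199*a^4 + 5.1447*a^3 - 5.9604*a^2 + 1.7024*a - 1.4994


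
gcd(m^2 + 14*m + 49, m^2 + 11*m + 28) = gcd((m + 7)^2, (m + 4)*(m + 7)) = m + 7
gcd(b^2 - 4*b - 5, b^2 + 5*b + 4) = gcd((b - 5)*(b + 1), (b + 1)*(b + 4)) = b + 1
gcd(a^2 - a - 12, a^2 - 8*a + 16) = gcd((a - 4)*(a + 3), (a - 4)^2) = a - 4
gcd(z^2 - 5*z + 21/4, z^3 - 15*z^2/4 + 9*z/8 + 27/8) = z - 3/2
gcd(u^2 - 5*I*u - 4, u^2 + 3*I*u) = 1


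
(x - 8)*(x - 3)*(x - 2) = x^3 - 13*x^2 + 46*x - 48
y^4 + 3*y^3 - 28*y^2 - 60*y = y*(y - 5)*(y + 2)*(y + 6)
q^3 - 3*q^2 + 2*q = q*(q - 2)*(q - 1)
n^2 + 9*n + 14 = (n + 2)*(n + 7)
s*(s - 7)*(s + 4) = s^3 - 3*s^2 - 28*s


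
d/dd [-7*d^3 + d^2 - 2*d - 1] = -21*d^2 + 2*d - 2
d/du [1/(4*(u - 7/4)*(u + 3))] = (-8*u - 5)/(16*u^4 + 40*u^3 - 143*u^2 - 210*u + 441)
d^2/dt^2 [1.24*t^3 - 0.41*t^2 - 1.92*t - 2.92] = 7.44*t - 0.82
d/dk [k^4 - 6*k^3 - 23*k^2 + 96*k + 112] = 4*k^3 - 18*k^2 - 46*k + 96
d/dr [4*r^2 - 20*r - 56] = 8*r - 20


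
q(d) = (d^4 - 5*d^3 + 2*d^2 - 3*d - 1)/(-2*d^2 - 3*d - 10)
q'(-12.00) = 15.35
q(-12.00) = -113.35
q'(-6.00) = 9.72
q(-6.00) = -38.52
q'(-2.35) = 6.84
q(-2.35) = -8.04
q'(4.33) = -1.13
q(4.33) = 0.51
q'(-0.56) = 1.21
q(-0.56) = -0.26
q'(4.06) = -0.88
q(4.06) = 0.78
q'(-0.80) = 2.00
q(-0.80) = -0.64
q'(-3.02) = 7.56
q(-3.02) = -12.89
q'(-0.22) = 0.49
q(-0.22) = 0.02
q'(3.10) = -0.09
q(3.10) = 1.24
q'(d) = (4*d + 3)*(d^4 - 5*d^3 + 2*d^2 - 3*d - 1)/(-2*d^2 - 3*d - 10)^2 + (4*d^3 - 15*d^2 + 4*d - 3)/(-2*d^2 - 3*d - 10)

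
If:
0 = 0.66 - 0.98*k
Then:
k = 0.67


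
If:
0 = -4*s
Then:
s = 0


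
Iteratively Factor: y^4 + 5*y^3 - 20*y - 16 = (y + 1)*(y^3 + 4*y^2 - 4*y - 16) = (y + 1)*(y + 4)*(y^2 - 4) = (y - 2)*(y + 1)*(y + 4)*(y + 2)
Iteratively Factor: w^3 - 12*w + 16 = (w - 2)*(w^2 + 2*w - 8) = (w - 2)^2*(w + 4)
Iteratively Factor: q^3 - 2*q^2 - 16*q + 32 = (q - 2)*(q^2 - 16) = (q - 2)*(q + 4)*(q - 4)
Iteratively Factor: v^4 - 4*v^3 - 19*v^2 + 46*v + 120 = (v + 3)*(v^3 - 7*v^2 + 2*v + 40) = (v - 5)*(v + 3)*(v^2 - 2*v - 8) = (v - 5)*(v - 4)*(v + 3)*(v + 2)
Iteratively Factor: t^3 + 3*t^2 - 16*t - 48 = (t + 3)*(t^2 - 16) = (t - 4)*(t + 3)*(t + 4)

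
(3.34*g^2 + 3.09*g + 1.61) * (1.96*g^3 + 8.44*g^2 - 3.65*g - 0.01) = 6.5464*g^5 + 34.246*g^4 + 17.0442*g^3 + 2.2765*g^2 - 5.9074*g - 0.0161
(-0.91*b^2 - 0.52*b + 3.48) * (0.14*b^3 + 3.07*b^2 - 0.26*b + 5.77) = -0.1274*b^5 - 2.8665*b^4 - 0.8726*b^3 + 5.5681*b^2 - 3.9052*b + 20.0796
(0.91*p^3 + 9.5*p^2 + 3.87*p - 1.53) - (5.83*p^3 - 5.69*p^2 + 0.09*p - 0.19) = -4.92*p^3 + 15.19*p^2 + 3.78*p - 1.34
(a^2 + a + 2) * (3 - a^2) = -a^4 - a^3 + a^2 + 3*a + 6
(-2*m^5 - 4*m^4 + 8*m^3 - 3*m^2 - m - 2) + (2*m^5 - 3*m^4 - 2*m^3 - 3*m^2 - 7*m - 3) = -7*m^4 + 6*m^3 - 6*m^2 - 8*m - 5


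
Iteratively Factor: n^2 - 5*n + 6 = (n - 2)*(n - 3)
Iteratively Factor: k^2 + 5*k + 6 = (k + 2)*(k + 3)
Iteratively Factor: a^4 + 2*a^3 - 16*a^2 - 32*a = (a + 2)*(a^3 - 16*a) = (a - 4)*(a + 2)*(a^2 + 4*a) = a*(a - 4)*(a + 2)*(a + 4)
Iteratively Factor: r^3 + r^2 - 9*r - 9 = (r + 1)*(r^2 - 9) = (r + 1)*(r + 3)*(r - 3)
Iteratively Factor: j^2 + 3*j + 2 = (j + 1)*(j + 2)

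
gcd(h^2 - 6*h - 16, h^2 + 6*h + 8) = h + 2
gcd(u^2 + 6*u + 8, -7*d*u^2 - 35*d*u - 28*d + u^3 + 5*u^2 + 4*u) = u + 4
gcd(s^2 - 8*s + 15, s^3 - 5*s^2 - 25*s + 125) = s - 5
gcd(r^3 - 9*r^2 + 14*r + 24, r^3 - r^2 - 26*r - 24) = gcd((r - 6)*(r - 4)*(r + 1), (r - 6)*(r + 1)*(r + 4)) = r^2 - 5*r - 6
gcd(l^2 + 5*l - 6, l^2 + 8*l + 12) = l + 6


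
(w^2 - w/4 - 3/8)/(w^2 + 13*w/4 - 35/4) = (8*w^2 - 2*w - 3)/(2*(4*w^2 + 13*w - 35))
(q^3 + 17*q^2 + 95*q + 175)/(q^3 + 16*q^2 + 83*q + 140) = (q + 5)/(q + 4)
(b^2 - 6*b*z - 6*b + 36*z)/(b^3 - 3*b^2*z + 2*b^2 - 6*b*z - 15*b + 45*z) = (b^2 - 6*b*z - 6*b + 36*z)/(b^3 - 3*b^2*z + 2*b^2 - 6*b*z - 15*b + 45*z)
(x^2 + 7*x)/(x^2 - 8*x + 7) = x*(x + 7)/(x^2 - 8*x + 7)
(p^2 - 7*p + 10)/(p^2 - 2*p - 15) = (p - 2)/(p + 3)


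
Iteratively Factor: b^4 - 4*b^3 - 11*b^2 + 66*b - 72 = (b - 3)*(b^3 - b^2 - 14*b + 24) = (b - 3)^2*(b^2 + 2*b - 8) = (b - 3)^2*(b + 4)*(b - 2)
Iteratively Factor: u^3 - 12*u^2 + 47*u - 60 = (u - 3)*(u^2 - 9*u + 20) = (u - 5)*(u - 3)*(u - 4)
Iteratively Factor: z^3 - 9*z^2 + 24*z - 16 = (z - 4)*(z^2 - 5*z + 4) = (z - 4)*(z - 1)*(z - 4)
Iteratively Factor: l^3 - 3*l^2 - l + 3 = (l - 3)*(l^2 - 1) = (l - 3)*(l + 1)*(l - 1)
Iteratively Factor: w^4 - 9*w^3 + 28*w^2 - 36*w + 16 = (w - 1)*(w^3 - 8*w^2 + 20*w - 16) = (w - 2)*(w - 1)*(w^2 - 6*w + 8) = (w - 2)^2*(w - 1)*(w - 4)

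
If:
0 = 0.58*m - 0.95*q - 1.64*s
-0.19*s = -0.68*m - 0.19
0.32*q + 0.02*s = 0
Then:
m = -0.31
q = 0.01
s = -0.11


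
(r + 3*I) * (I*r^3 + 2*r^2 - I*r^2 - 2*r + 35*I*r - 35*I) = I*r^4 - r^3 - I*r^3 + r^2 + 41*I*r^2 - 105*r - 41*I*r + 105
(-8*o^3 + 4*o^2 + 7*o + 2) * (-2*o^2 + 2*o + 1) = 16*o^5 - 24*o^4 - 14*o^3 + 14*o^2 + 11*o + 2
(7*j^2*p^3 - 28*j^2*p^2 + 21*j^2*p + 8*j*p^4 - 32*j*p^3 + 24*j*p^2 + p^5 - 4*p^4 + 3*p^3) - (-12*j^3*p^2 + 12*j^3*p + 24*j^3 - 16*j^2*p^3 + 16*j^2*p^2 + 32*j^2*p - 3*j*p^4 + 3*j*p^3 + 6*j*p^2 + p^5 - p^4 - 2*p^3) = 12*j^3*p^2 - 12*j^3*p - 24*j^3 + 23*j^2*p^3 - 44*j^2*p^2 - 11*j^2*p + 11*j*p^4 - 35*j*p^3 + 18*j*p^2 - 3*p^4 + 5*p^3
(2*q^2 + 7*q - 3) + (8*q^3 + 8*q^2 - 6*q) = 8*q^3 + 10*q^2 + q - 3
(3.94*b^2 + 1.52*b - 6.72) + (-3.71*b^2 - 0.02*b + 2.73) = 0.23*b^2 + 1.5*b - 3.99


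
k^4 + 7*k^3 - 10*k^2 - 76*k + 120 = (k - 2)^2*(k + 5)*(k + 6)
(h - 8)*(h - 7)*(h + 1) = h^3 - 14*h^2 + 41*h + 56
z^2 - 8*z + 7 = (z - 7)*(z - 1)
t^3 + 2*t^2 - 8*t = t*(t - 2)*(t + 4)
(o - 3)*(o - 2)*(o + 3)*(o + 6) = o^4 + 4*o^3 - 21*o^2 - 36*o + 108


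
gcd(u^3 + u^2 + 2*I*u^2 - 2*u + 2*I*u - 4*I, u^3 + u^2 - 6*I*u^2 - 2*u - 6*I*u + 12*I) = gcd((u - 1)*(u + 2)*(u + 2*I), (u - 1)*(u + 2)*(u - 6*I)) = u^2 + u - 2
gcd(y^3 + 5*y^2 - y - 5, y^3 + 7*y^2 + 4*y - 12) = y - 1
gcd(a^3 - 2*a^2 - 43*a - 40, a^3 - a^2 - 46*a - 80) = a^2 - 3*a - 40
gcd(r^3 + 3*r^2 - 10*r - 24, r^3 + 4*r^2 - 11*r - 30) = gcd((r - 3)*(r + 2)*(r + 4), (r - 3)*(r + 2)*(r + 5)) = r^2 - r - 6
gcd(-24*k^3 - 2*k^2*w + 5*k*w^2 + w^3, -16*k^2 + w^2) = 4*k + w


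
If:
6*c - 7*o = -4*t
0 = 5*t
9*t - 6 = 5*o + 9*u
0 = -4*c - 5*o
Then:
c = 0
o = 0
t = 0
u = -2/3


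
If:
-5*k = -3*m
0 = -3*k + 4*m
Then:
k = 0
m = 0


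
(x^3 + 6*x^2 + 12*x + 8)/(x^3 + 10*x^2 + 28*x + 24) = (x + 2)/(x + 6)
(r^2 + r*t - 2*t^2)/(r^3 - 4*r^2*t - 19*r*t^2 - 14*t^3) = (r - t)/(r^2 - 6*r*t - 7*t^2)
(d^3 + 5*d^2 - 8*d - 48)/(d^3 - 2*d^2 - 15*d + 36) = (d + 4)/(d - 3)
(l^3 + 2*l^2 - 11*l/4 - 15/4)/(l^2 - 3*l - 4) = (l^2 + l - 15/4)/(l - 4)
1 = 1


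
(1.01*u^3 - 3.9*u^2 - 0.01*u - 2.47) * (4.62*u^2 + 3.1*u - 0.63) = 4.6662*u^5 - 14.887*u^4 - 12.7725*u^3 - 8.9854*u^2 - 7.6507*u + 1.5561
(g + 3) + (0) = g + 3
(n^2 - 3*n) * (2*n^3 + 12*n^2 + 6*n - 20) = 2*n^5 + 6*n^4 - 30*n^3 - 38*n^2 + 60*n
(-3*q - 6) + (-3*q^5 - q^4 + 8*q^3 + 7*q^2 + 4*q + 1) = -3*q^5 - q^4 + 8*q^3 + 7*q^2 + q - 5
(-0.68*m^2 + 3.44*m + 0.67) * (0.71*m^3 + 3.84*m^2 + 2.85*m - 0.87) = -0.4828*m^5 - 0.168800000000001*m^4 + 11.7473*m^3 + 12.9684*m^2 - 1.0833*m - 0.5829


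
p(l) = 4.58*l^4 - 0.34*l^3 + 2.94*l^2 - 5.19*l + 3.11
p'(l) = 18.32*l^3 - 1.02*l^2 + 5.88*l - 5.19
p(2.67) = 236.50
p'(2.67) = 351.94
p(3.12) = 439.20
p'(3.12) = 559.63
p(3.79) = 952.14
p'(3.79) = 999.78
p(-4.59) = 2154.65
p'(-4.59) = -1825.26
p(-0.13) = 3.84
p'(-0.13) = -6.01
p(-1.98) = 97.94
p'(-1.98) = -163.04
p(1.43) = 19.86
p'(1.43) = 54.70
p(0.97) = 4.59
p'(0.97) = 16.27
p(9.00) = 29996.06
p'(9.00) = 13320.39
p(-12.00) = 96047.15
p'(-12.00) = -31879.59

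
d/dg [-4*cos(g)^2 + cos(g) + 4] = (8*cos(g) - 1)*sin(g)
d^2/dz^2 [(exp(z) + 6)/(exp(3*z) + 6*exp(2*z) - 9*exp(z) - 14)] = 4*(exp(6*z) + 18*exp(5*z) + 117*exp(4*z) + 248*exp(3*z) + 72*exp(2*z) + 594*exp(z) - 140)*exp(z)/(exp(9*z) + 18*exp(8*z) + 81*exp(7*z) - 150*exp(6*z) - 1233*exp(5*z) + 702*exp(4*z) + 4395*exp(3*z) + 126*exp(2*z) - 5292*exp(z) - 2744)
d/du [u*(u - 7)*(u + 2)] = 3*u^2 - 10*u - 14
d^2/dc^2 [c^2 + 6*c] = 2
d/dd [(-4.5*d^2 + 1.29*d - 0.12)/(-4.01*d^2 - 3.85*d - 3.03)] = (22.4979*d^2 + 26.3076*d - 4.3707)/(16.0801*d^4 + 30.877*d^3 + 39.1231*d^2 + 23.331*d + 9.1809)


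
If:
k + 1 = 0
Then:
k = -1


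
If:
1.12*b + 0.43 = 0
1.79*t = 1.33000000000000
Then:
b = -0.38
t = 0.74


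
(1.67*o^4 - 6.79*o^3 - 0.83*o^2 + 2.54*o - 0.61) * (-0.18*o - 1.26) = -0.3006*o^5 - 0.882*o^4 + 8.7048*o^3 + 0.5886*o^2 - 3.0906*o + 0.7686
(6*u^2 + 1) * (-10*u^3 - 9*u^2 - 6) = -60*u^5 - 54*u^4 - 10*u^3 - 45*u^2 - 6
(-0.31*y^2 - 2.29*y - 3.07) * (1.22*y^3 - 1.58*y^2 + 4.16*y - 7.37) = -0.3782*y^5 - 2.304*y^4 - 1.4168*y^3 - 2.3911*y^2 + 4.1061*y + 22.6259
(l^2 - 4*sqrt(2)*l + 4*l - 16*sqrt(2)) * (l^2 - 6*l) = l^4 - 4*sqrt(2)*l^3 - 2*l^3 - 24*l^2 + 8*sqrt(2)*l^2 + 96*sqrt(2)*l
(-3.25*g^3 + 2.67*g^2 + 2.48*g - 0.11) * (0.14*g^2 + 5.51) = -0.455*g^5 + 0.3738*g^4 - 17.5603*g^3 + 14.6963*g^2 + 13.6648*g - 0.6061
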